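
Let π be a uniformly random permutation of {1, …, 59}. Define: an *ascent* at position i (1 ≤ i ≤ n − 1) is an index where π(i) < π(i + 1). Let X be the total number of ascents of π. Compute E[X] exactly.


Write X = Σ X_I over i = 1, …, 58, with X_I the indicator of one ascent.
There are 58 indicators.
For each fixed i, the pair (π(i), π(i+1)) is a uniformly random ordered pair of distinct values from {1, …, 59}; by symmetry P[π(i) < π(i+1)] = 1/2.
By linearity: E[X] = 58 · (1/2) = (59 − 1) · (1/2) = 29 ≈ 29.000.

E[X] = 29 = 29.000.


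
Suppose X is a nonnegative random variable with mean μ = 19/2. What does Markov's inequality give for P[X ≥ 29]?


μ = E[X] = 19/2, a = 29.
Markov: P[X ≥ 29] ≤ μ/a = (19/2)/29 = 19/58.
Numerically: ≈ 0.3276.
(Since a = 29 > μ = 9.5000, the bound 19/58 is < 1 and informative.)

P[X ≥ 29] ≤ 19/58 ≈ 0.3276.


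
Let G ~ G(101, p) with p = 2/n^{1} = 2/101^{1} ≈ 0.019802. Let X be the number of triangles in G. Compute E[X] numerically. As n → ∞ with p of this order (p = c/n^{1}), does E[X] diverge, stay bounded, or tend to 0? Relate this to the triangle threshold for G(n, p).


Number of potential triangles: C(101, 3) = 166650.
Each occurs with probability p³ ≈ (0.019802)³ ≈ 7.7647212e-06.
By linearity: E[X] = C(101, 3)·p³ ≈ 166650 · 7.7647212e-06 ≈ 1.29399.
Here α = 1, so p = 2/n is exactly at the triangle threshold p ~ 1/n. Asymptotically E[X] → c³/6 = 2³/6 = 4/3 ≈ 1.33333, a bounded constant. In this regime the triangle count is asymptotically Poisson(c³/6).

E[X] ≈ 1.29399; in regime p = Θ(1/n^{1}) E[X] stays bounded (at the triangle threshold p ~ 1/n).


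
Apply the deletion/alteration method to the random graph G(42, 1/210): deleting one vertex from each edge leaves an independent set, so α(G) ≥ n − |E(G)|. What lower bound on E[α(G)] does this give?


E[|E(G)|] = C(42, 2)·p = 861 · (1/210) = 41/10.
E[α(G)] ≥ n − E[|E(G)|] = 42 − 41/10 = 379/10.
Numerically: ≈ 37.900.
(This is only a lower bound; the true E[α(G)] may be larger.)

E[α(G)] ≥ 379/10 ≈ 37.900.


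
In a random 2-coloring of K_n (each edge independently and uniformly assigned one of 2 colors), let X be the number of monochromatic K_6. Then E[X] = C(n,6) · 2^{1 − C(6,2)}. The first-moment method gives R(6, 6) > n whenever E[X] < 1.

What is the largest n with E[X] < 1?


We need C(n, 6) · 2^{1 − 15} < 1, i.e. C(n, 6) < 2^{15 − 1} = 16384.
Check values of n near the boundary:
  n = 11: C(11, 6) = 462; 462 < 16384? YES
  n = 12: C(12, 6) = 924; 924 < 16384? YES
  n = 13: C(13, 6) = 1716; 1716 < 16384? YES
  n = 14: C(14, 6) = 3003; 3003 < 16384? YES
  n = 15: C(15, 6) = 5005; 5005 < 16384? YES
  n = 16: C(16, 6) = 8008; 8008 < 16384? YES
  n = 17: C(17, 6) = 12376; 12376 < 16384? YES
  n = 18: C(18, 6) = 18564; 18564 < 16384? NO
The largest n with C(n, 6) < 16384 is n = 17 (where E[X] = 1547/2048 ≈ 0.755371). Hence R(6, 6) > 17, i.e. R(6, 6) ≥ 18.

Largest n = 17; hence R(6, 6) > 17.


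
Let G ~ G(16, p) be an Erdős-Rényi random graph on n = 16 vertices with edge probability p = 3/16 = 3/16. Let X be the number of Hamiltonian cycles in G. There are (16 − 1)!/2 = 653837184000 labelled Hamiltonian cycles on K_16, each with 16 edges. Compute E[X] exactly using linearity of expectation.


K_16 has (16 − 1)!/2 = 653837184000 labelled Hamiltonian cycles.
For each such Hamiltonian cycle H, let X_H = 1 if all 16 edges of H are present in G. Then P[X_H = 1] = p^{16} = (3/16)^{16} = 43046721/18446744073709551616.
By linearity: E[X] = Σ_H E[X_H] = 653837184000 · p^{16} = 653837184000 · 43046721/18446744073709551616 = 27485885585032875/18014398509481984.
Numerically: E[X] ≈ 1.5258.

E[X] = 653837184000 · (3/16)^{16} = 27485885585032875/18014398509481984 ≈ 1.5258.


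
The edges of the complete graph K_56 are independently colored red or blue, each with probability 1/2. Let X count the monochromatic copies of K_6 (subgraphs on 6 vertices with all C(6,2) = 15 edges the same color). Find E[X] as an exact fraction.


Let X = Σ_S X_S over the C(56, 6) = 32468436 subsets S of size 6, where X_S = 1 if the K_6 on S is monochromatic.
For a fixed S, the K_6 on S has C(6, 2) = 15 edges. P[all 15 edges red] = (1/2)^15, and likewise for blue, so P[monochromatic] = 2·(1/2)^15 = 2^{1 − 15} = 1/16384.
Summing: E[X] = C(56, 6) · 2^{1 − 15} = 32468436 · 1/16384 = 8117109/4096.
Numerically: E[X] ≈ 1981.71606.

E[X] = C(56,6)·2^(1−C(6,2)) = 8117109/4096 ≈ 1981.71606.


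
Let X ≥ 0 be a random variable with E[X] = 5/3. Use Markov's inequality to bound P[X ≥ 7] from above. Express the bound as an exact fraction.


μ = E[X] = 5/3, a = 7.
Markov: P[X ≥ 7] ≤ μ/a = (5/3)/7 = 5/21.
Numerically: ≈ 0.238.
(Since a = 7 > μ = 1.667, the bound 5/21 is < 1 and informative.)

P[X ≥ 7] ≤ 5/21 ≈ 0.238.


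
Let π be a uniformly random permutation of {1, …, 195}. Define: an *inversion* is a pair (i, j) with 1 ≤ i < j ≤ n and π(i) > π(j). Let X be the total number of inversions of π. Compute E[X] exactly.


Write X = Σ X_I over the C(195, 2) = 18915 pairs i < j, with X_I the indicator of one inversion.
There are 18915 indicators.
For each fixed pair i < j, the values π(i) and π(j) are two distinct elements of {1, …, 195} in uniformly random order; by symmetry P[π(i) > π(j)] = 1/2.
By linearity: E[X] = 18915 · (1/2) = C(195, 2) · (1/2) = 18915/2 = 18915/2 ≈ 9457.500000.

E[X] = 18915/2 = 9457.500000.


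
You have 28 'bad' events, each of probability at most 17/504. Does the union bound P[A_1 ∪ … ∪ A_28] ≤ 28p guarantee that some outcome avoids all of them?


Union bound: P[∪_{i=1}^{28} A_i] ≤ Σ_i P[A_i] ≤ 28·p = 28·(17/504) = 17/18.
Numerically: 17/18 ≈ 0.9444.
Is 17/18 < 1? YES.
Since P[∪ A_i] ≤ 17/18 < 1, the complement has P[∩ A_i^c] ≥ 1 − 17/18 = 1/18 > 0, so some outcome avoids every A_i.

28·p = 17/18 ≈ 0.9444; existence CERTIFIED by the union bound.


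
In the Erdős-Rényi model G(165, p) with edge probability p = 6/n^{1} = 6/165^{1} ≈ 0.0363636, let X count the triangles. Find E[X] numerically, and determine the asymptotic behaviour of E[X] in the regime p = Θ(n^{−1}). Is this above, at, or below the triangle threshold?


Number of potential triangles: C(165, 3) = 735130.
Each occurs with probability p³ ≈ (0.0363636)³ ≈ 4.80841473e-05.
By linearity: E[X] = C(165, 3)·p³ ≈ 735130 · 4.80841473e-05 ≈ 35.348099.
Here α = 1, so p = 6/n is exactly at the triangle threshold p ~ 1/n. Asymptotically E[X] → c³/6 = 6³/6 = 36 ≈ 36.000000, a bounded constant. In this regime the triangle count is asymptotically Poisson(c³/6).

E[X] ≈ 35.348099; in regime p = Θ(1/n^{1}) E[X] stays bounded (at the triangle threshold p ~ 1/n).


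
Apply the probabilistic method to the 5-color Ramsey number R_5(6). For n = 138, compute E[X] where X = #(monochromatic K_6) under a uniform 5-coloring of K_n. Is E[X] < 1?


E[X] = C(138, 6) · 5^{1 − 15} = 8592039666 · 5^{−14} = 8592039666/6103515625.
As a reduced fraction: E[X] = 8592039666/6103515625 ≈ 1.407720.
Is E[X] < 1? NO.
Since E[X] ≥ 1, the first-moment bound is inconclusive at n = 138; it does NOT by itself certify R_5(6) > 138.

E[X] = 8592039666/6103515625 ≈ 1.407720; E[X] ≥ 1; first-moment method inconclusive here.


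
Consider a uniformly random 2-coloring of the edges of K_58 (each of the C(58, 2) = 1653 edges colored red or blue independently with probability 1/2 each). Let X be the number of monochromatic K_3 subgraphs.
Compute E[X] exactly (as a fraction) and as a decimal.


Let X = Σ_S X_S over the C(58, 3) = 30856 subsets S of size 3, where X_S = 1 if the K_3 on S is monochromatic.
For a fixed S, the K_3 on S has C(3, 2) = 3 edges. P[all 3 edges red] = (1/2)^3, and likewise for blue, so P[monochromatic] = 2·(1/2)^3 = 2^{1 − 3} = 1/4.
By linearity of expectation: E[X] = C(58, 3) · 2^{1 − 3} = 30856 · 1/4 = 7714.
Numerically: E[X] ≈ 7714.0000.

E[X] = C(58,3)·2^(1−C(3,2)) = 7714 ≈ 7714.0000.


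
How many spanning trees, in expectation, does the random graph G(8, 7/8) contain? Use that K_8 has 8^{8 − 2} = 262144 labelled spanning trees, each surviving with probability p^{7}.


K_8 has 8^{8 − 2} = 262144 labelled spanning trees.
For each such spanning tree H, let X_H = 1 if all 7 edges of H are present in G. Then P[X_H = 1] = p^{7} = (7/8)^{7} = 823543/2097152.
Summing the indicators: E[X] = Σ_H E[X_H] = 262144 · p^{7} = 262144 · 823543/2097152 = 823543/8.
Numerically: E[X] ≈ 102943.

E[X] = 262144 · (7/8)^{7} = 823543/8 ≈ 102943.


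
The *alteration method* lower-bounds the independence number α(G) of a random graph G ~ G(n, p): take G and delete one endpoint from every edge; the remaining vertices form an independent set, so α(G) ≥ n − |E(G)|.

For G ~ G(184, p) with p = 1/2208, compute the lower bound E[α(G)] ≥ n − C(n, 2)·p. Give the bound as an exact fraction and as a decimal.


E[|E(G)|] = C(184, 2)·p = 16836 · (1/2208) = 61/8.
E[α(G)] ≥ n − E[|E(G)|] = 184 − 61/8 = 1411/8.
Numerically: ≈ 176.37500.
(This is only a lower bound; the true E[α(G)] may be larger.)

E[α(G)] ≥ 1411/8 ≈ 176.37500.


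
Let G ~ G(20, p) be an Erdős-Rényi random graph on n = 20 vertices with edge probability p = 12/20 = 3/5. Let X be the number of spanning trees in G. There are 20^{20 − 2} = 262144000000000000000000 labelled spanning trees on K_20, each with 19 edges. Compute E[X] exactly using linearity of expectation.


K_20 has 20^{20 − 2} = 262144000000000000000000 labelled spanning trees.
For each such spanning tree H, let X_H = 1 if all 19 edges of H are present in G. Then P[X_H = 1] = p^{19} = (3/5)^{19} = 1162261467/19073486328125.
Summing the indicators: E[X] = Σ_H E[X_H] = 262144000000000000000000 · p^{19} = 262144000000000000000000 · 1162261467/19073486328125 = 79869999842655731712/5.
Numerically: E[X] ≈ 1.6e+19.

E[X] = 262144000000000000000000 · (3/5)^{19} = 79869999842655731712/5 ≈ 1.6e+19.


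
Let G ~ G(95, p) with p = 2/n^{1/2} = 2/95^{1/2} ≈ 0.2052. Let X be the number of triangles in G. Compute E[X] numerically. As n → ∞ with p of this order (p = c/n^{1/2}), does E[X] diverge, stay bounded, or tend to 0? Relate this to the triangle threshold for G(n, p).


Number of potential triangles: C(95, 3) = 138415.
Each occurs with probability p³ ≈ (0.2052)³ ≈ 8.6398177e-03.
By linearity: E[X] = C(95, 3)·p³ ≈ 138415 · 8.6398177e-03 ≈ 1195.88037.
Since α = 1/2 < 1, p = c/n^{1/2} ≫ 1/n is above the triangle threshold p ~ 1/n. Asymptotically E[X] ~ (c³/6)·n^{3(1−α)} = (2³/6)·n^{1.5} → ∞; triangles are abundant w.h.p.

E[X] ≈ 1195.88037; in regime p = Θ(1/n^{1/2}) E[X] diverges (above the triangle threshold p ~ 1/n).


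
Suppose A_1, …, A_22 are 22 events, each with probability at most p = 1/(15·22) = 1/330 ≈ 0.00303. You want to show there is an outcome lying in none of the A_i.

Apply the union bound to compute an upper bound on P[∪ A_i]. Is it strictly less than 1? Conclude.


Union bound: P[∪_{i=1}^{22} A_i] ≤ Σ_i P[A_i] ≤ 22·p = 22·(1/330) = 1/15.
Numerically: 1/15 ≈ 0.06667.
Is 1/15 < 1? YES.
Since P[∪ A_i] ≤ 1/15 < 1, the complement has P[∩ A_i^c] ≥ 1 − 1/15 = 14/15 > 0, so some outcome avoids every A_i.

22·p = 1/15 ≈ 0.06667; existence CERTIFIED by the union bound.


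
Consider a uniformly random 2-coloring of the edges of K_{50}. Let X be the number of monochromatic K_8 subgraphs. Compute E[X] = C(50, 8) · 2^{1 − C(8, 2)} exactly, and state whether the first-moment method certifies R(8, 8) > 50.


E[X] = C(50, 8) · 2^{1 − 28} = 536878650 · 2^{−27} = 536878650/134217728.
As a reduced fraction: E[X] = 268439325/67108864 ≈ 4.000058.
Is E[X] < 1? NO.
Since E[X] ≥ 1, the first-moment bound is inconclusive at n = 50; it does NOT by itself certify R(8, 8) > 50.

E[X] = 268439325/67108864 ≈ 4.000058; E[X] ≥ 1; first-moment method inconclusive here.


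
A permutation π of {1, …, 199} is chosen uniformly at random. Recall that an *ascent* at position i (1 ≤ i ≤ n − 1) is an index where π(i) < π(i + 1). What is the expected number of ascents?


Write X = Σ X_I over i = 1, …, 198, with X_I the indicator of one ascent.
There are 198 indicators.
For each fixed i, the pair (π(i), π(i+1)) is a uniformly random ordered pair of distinct values from {1, …, 199}; by symmetry P[π(i) < π(i+1)] = 1/2.
By linearity: E[X] = 198 · (1/2) = (199 − 1) · (1/2) = 99 ≈ 99.0000.

E[X] = 99 = 99.0000.


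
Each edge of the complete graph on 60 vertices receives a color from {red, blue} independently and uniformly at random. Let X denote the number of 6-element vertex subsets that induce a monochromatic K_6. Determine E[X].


Let X = Σ_S X_S over the C(60, 6) = 50063860 subsets S of size 6, where X_S = 1 if the K_6 on S is monochromatic.
For a fixed S, the K_6 on S has C(6, 2) = 15 edges. P[all 15 edges red] = (1/2)^15, and likewise for blue, so P[monochromatic] = 2·(1/2)^15 = 2^{1 − 15} = 1/16384.
By linearity: E[X] = C(60, 6) · 2^{1 − 15} = 50063860 · 1/16384 = 12515965/4096.
Numerically: E[X] ≈ 3055.655518.

E[X] = C(60,6)·2^(1−C(6,2)) = 12515965/4096 ≈ 3055.655518.


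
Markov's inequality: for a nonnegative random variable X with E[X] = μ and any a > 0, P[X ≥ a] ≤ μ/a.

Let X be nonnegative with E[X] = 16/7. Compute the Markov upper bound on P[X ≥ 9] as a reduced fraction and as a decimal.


μ = E[X] = 16/7, a = 9.
Markov: P[X ≥ 9] ≤ μ/a = (16/7)/9 = 16/63.
Numerically: ≈ 0.2540.
(Since a = 9 > μ = 2.2857, the bound 16/63 is < 1 and informative.)

P[X ≥ 9] ≤ 16/63 ≈ 0.2540.


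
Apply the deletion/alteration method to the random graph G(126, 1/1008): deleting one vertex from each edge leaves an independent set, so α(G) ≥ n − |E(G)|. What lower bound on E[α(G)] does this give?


E[|E(G)|] = C(126, 2)·p = 7875 · (1/1008) = 125/16.
E[α(G)] ≥ n − E[|E(G)|] = 126 − 125/16 = 1891/16.
Numerically: ≈ 118.187500.
(This is only a lower bound; the true E[α(G)] may be larger.)

E[α(G)] ≥ 1891/16 ≈ 118.187500.


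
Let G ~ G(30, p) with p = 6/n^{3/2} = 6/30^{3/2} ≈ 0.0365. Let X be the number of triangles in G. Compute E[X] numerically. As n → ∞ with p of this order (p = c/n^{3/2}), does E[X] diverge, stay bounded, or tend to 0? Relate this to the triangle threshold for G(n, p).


Number of potential triangles: C(30, 3) = 4060.
Each occurs with probability p³ ≈ (0.0365)³ ≈ 4.86864e-05.
By linearity: E[X] = C(30, 3)·p³ ≈ 4060 · 4.86864e-05 ≈ 0.198.
Since α = 3/2 > 1, p = c/n^{3/2} = o(1/n) is below the triangle threshold p ~ 1/n. Asymptotically E[X] ~ (c³/6)·n^{3(1−α)} = (6³/6)·n^{-1.5} → 0, so by Markov's inequality G has no triangles w.h.p.

E[X] ≈ 0.198; in regime p = Θ(1/n^{3/2}) E[X] tends to 0 (below the triangle threshold p ~ 1/n).


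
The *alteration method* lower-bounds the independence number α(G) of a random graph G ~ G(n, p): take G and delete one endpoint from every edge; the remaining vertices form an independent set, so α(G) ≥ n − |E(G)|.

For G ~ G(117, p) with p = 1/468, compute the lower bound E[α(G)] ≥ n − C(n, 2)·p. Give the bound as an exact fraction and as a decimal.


E[|E(G)|] = C(117, 2)·p = 6786 · (1/468) = 29/2.
E[α(G)] ≥ n − E[|E(G)|] = 117 − 29/2 = 205/2.
Numerically: ≈ 102.500000.
(This is only a lower bound; the true E[α(G)] may be larger.)

E[α(G)] ≥ 205/2 ≈ 102.500000.


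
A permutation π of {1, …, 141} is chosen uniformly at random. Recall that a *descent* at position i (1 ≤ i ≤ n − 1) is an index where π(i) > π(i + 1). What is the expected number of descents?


Write X = Σ X_I over i = 1, …, 140, with X_I the indicator of one descent.
There are 140 indicators.
For each fixed i, the pair (π(i), π(i+1)) is a uniformly random ordered pair of distinct values from {1, …, 141}; by symmetry P[π(i) > π(i+1)] = 1/2.
By linearity: E[X] = 140 · (1/2) = (141 − 1) · (1/2) = 70 ≈ 70.000000.

E[X] = 70 = 70.000000.


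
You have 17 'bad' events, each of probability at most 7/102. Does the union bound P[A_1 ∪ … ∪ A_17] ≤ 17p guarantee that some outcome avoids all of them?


Union bound: P[∪_{i=1}^{17} A_i] ≤ Σ_i P[A_i] ≤ 17·p = 17·(7/102) = 7/6.
Numerically: 7/6 ≈ 1.167.
Is 7/6 < 1? NO.
Since the bound 7/6 is ≥ 1, the union bound is uninformative here; it does NOT by itself certify existence.

17·p = 7/6 ≈ 1.167; existence NOT certified by the union bound.


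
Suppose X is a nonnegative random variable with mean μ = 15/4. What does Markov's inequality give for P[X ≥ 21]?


μ = E[X] = 15/4, a = 21.
Markov: P[X ≥ 21] ≤ μ/a = (15/4)/21 = 5/28.
Numerically: ≈ 0.17857.
(Since a = 21 > μ = 3.75000, the bound 5/28 is < 1 and informative.)

P[X ≥ 21] ≤ 5/28 ≈ 0.17857.


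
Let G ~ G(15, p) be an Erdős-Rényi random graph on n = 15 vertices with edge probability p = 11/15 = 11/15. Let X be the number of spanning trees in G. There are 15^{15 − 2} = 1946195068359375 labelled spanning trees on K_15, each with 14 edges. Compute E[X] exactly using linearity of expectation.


K_15 has 15^{15 − 2} = 1946195068359375 labelled spanning trees.
For each such spanning tree H, let X_H = 1 if all 14 edges of H are present in G. Then P[X_H = 1] = p^{14} = (11/15)^{14} = 379749833583241/29192926025390625.
Summing the indicators: E[X] = Σ_H E[X_H] = 1946195068359375 · p^{14} = 1946195068359375 · 379749833583241/29192926025390625 = 379749833583241/15.
Numerically: E[X] ≈ 2.532e+13.

E[X] = 1946195068359375 · (11/15)^{14} = 379749833583241/15 ≈ 2.532e+13.


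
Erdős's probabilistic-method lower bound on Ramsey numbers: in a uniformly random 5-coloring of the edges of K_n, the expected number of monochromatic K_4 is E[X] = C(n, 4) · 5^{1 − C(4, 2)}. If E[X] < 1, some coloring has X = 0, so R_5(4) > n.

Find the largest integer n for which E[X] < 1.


We need C(n, 4) · 5^{1 − 6} < 1, i.e. C(n, 4) < 5^{6 − 1} = 3125.
Check values of n near the boundary:
  n = 13: C(13, 4) = 715; 715 < 3125? YES
  n = 14: C(14, 4) = 1001; 1001 < 3125? YES
  n = 15: C(15, 4) = 1365; 1365 < 3125? YES
  n = 16: C(16, 4) = 1820; 1820 < 3125? YES
  n = 17: C(17, 4) = 2380; 2380 < 3125? YES
  n = 18: C(18, 4) = 3060; 3060 < 3125? YES
  n = 19: C(19, 4) = 3876; 3876 < 3125? NO
  n = 20: C(20, 4) = 4845; 4845 < 3125? NO
  n = 21: C(21, 4) = 5985; 5985 < 3125? NO
The largest n with C(n, 4) < 3125 is n = 18 (where E[X] = 612/625 ≈ 0.979). Hence R_5(4) > 18, i.e. R_5(4) ≥ 19.

Largest n = 18; hence R_5(4) > 18.


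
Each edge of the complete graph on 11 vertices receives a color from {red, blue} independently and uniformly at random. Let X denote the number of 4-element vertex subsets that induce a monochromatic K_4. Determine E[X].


Let X = Σ_S X_S over the C(11, 4) = 330 subsets S of size 4, where X_S = 1 if the K_4 on S is monochromatic.
For a fixed S, the K_4 on S has C(4, 2) = 6 edges. P[all 6 edges red] = (1/2)^6, and likewise for blue, so P[monochromatic] = 2·(1/2)^6 = 2^{1 − 6} = 1/32.
By linearity: E[X] = C(11, 4) · 2^{1 − 6} = 330 · 1/32 = 165/16.
Numerically: E[X] ≈ 10.31250.

E[X] = C(11,4)·2^(1−C(4,2)) = 165/16 ≈ 10.31250.


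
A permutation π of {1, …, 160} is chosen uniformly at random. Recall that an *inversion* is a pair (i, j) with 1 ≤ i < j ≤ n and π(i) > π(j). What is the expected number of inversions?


Write X = Σ X_I over the C(160, 2) = 12720 pairs i < j, with X_I the indicator of one inversion.
There are 12720 indicators.
For each fixed pair i < j, the values π(i) and π(j) are two distinct elements of {1, …, 160} in uniformly random order; by symmetry P[π(i) > π(j)] = 1/2.
By linearity: E[X] = 12720 · (1/2) = C(160, 2) · (1/2) = 12720/2 = 6360 ≈ 6360.00000.

E[X] = 6360 = 6360.00000.


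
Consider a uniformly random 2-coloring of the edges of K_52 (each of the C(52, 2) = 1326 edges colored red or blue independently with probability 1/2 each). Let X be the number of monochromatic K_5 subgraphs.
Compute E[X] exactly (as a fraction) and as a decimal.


Let X = Σ_S X_S over the C(52, 5) = 2598960 subsets S of size 5, where X_S = 1 if the K_5 on S is monochromatic.
For a fixed S, the K_5 on S has C(5, 2) = 10 edges. P[all 10 edges red] = (1/2)^10, and likewise for blue, so P[monochromatic] = 2·(1/2)^10 = 2^{1 − 10} = 1/512.
By linearity of expectation: E[X] = C(52, 5) · 2^{1 − 10} = 2598960 · 1/512 = 162435/32.
Numerically: E[X] ≈ 5076.09375.

E[X] = C(52,5)·2^(1−C(5,2)) = 162435/32 ≈ 5076.09375.


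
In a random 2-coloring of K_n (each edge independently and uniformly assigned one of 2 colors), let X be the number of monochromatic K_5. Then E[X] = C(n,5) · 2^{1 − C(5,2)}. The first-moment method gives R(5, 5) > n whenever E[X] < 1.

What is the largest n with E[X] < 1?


We need C(n, 5) · 2^{1 − 10} < 1, i.e. C(n, 5) < 2^{10 − 1} = 512.
Check values of n near the boundary:
  n = 7: C(7, 5) = 21; 21 < 512? YES
  n = 8: C(8, 5) = 56; 56 < 512? YES
  n = 9: C(9, 5) = 126; 126 < 512? YES
  n = 10: C(10, 5) = 252; 252 < 512? YES
  n = 11: C(11, 5) = 462; 462 < 512? YES
  n = 12: C(12, 5) = 792; 792 < 512? NO
The largest n with C(n, 5) < 512 is n = 11 (where E[X] = 231/256 ≈ 0.9023). Hence R(5, 5) > 11, i.e. R(5, 5) ≥ 12.

Largest n = 11; hence R(5, 5) > 11.


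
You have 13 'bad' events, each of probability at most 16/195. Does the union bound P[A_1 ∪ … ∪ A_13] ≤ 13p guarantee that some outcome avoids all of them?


Union bound: P[∪_{i=1}^{13} A_i] ≤ Σ_i P[A_i] ≤ 13·p = 13·(16/195) = 16/15.
Numerically: 16/15 ≈ 1.0666667.
Is 16/15 < 1? NO.
Since the bound 16/15 is ≥ 1, the union bound is uninformative here; it does NOT by itself certify existence.

13·p = 16/15 ≈ 1.0666667; existence NOT certified by the union bound.


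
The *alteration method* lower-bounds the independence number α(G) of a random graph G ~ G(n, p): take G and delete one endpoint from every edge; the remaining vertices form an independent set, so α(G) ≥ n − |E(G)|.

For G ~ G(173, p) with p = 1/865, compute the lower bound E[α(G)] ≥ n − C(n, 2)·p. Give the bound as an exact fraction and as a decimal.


E[|E(G)|] = C(173, 2)·p = 14878 · (1/865) = 86/5.
E[α(G)] ≥ n − E[|E(G)|] = 173 − 86/5 = 779/5.
Numerically: ≈ 155.8000.
(This is only a lower bound; the true E[α(G)] may be larger.)

E[α(G)] ≥ 779/5 ≈ 155.8000.


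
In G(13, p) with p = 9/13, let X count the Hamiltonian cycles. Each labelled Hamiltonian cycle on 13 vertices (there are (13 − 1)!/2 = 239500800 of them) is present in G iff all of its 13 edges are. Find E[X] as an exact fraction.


K_13 has (13 − 1)!/2 = 239500800 labelled Hamiltonian cycles.
For each such Hamiltonian cycle H, let X_H = 1 if all 13 edges of H are present in G. Then P[X_H = 1] = p^{13} = (9/13)^{13} = 2541865828329/302875106592253.
By linearity of expectation: E[X] = Σ_H E[X_H] = 239500800 · p^{13} = 239500800 · 2541865828329/302875106592253 = 608778899377458163200/302875106592253.
Numerically: E[X] ≈ 2.01e+06.

E[X] = 239500800 · (9/13)^{13} = 608778899377458163200/302875106592253 ≈ 2.01e+06.


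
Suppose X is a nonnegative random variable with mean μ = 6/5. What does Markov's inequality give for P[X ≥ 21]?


μ = E[X] = 6/5, a = 21.
Markov: P[X ≥ 21] ≤ μ/a = (6/5)/21 = 2/35.
Numerically: ≈ 0.057143.
(Since a = 21 > μ = 1.200000, the bound 2/35 is < 1 and informative.)

P[X ≥ 21] ≤ 2/35 ≈ 0.057143.


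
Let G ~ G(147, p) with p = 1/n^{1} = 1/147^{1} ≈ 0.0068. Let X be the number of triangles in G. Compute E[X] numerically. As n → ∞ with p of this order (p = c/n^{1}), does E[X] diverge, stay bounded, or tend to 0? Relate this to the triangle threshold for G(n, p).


Number of potential triangles: C(147, 3) = 518665.
Each occurs with probability p³ ≈ (0.0068)³ ≈ 3.14810e-07.
By linearity: E[X] = C(147, 3)·p³ ≈ 518665 · 3.14810e-07 ≈ 0.163.
Here α = 1, so p = 1/n is exactly at the triangle threshold p ~ 1/n. Asymptotically E[X] → c³/6 = 1³/6 = 1/6 ≈ 0.167, a bounded constant. In this regime the triangle count is asymptotically Poisson(c³/6).

E[X] ≈ 0.163; in regime p = Θ(1/n^{1}) E[X] stays bounded (at the triangle threshold p ~ 1/n).


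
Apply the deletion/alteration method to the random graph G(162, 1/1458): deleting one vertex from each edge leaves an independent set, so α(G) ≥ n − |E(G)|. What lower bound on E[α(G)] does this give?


E[|E(G)|] = C(162, 2)·p = 13041 · (1/1458) = 161/18.
E[α(G)] ≥ n − E[|E(G)|] = 162 − 161/18 = 2755/18.
Numerically: ≈ 153.055556.
(This is only a lower bound; the true E[α(G)] may be larger.)

E[α(G)] ≥ 2755/18 ≈ 153.055556.


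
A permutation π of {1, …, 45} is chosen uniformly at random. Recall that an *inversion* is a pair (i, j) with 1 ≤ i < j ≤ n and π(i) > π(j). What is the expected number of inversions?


Write X = Σ X_I over the C(45, 2) = 990 pairs i < j, with X_I the indicator of one inversion.
There are 990 indicators.
For each fixed pair i < j, the values π(i) and π(j) are two distinct elements of {1, …, 45} in uniformly random order; by symmetry P[π(i) > π(j)] = 1/2.
By linearity: E[X] = 990 · (1/2) = C(45, 2) · (1/2) = 990/2 = 495 ≈ 495.000.

E[X] = 495 = 495.000.


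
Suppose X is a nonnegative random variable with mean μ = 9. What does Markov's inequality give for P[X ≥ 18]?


μ = E[X] = 9, a = 18.
Markov: P[X ≥ 18] ≤ μ/a = (9)/18 = 1/2.
Numerically: ≈ 0.50000.
(Since a = 18 > μ = 9.00000, the bound 1/2 is < 1 and informative.)

P[X ≥ 18] ≤ 1/2 ≈ 0.50000.


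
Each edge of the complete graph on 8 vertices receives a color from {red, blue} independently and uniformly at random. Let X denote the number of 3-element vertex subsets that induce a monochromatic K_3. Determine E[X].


Let X = Σ_S X_S over the C(8, 3) = 56 subsets S of size 3, where X_S = 1 if the K_3 on S is monochromatic.
For a fixed S, the K_3 on S has C(3, 2) = 3 edges. P[all 3 edges red] = (1/2)^3, and likewise for blue, so P[monochromatic] = 2·(1/2)^3 = 2^{1 − 3} = 1/4.
Summing: E[X] = C(8, 3) · 2^{1 − 3} = 56 · 1/4 = 14.
Numerically: E[X] ≈ 14.000.

E[X] = C(8,3)·2^(1−C(3,2)) = 14 ≈ 14.000.


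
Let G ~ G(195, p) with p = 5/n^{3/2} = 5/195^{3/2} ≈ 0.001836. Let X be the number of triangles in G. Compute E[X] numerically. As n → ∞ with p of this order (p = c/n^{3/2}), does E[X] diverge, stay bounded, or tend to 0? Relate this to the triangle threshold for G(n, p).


Number of potential triangles: C(195, 3) = 1216865.
Each occurs with probability p³ ≈ (0.001836)³ ≈ 6.190907e-09.
By linearity: E[X] = C(195, 3)·p³ ≈ 1216865 · 6.190907e-09 ≈ 0.0075.
Since α = 3/2 > 1, p = c/n^{3/2} = o(1/n) is below the triangle threshold p ~ 1/n. Asymptotically E[X] ~ (c³/6)·n^{3(1−α)} = (5³/6)·n^{-1.5} → 0, so by Markov's inequality G has no triangles w.h.p.

E[X] ≈ 0.0075; in regime p = Θ(1/n^{3/2}) E[X] tends to 0 (below the triangle threshold p ~ 1/n).


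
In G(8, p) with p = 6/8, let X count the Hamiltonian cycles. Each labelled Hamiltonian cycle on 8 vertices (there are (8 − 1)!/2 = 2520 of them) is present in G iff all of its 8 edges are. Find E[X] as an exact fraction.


K_8 has (8 − 1)!/2 = 2520 labelled Hamiltonian cycles.
For each such Hamiltonian cycle H, let X_H = 1 if all 8 edges of H are present in G. Then P[X_H = 1] = p^{8} = (3/4)^{8} = 6561/65536.
Summing the indicators: E[X] = Σ_H E[X_H] = 2520 · p^{8} = 2520 · 6561/65536 = 2066715/8192.
Numerically: E[X] ≈ 252.

E[X] = 2520 · (3/4)^{8} = 2066715/8192 ≈ 252.


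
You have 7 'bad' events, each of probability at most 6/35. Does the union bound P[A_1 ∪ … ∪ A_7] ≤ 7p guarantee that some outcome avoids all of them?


Union bound: P[∪_{i=1}^{7} A_i] ≤ Σ_i P[A_i] ≤ 7·p = 7·(6/35) = 6/5.
Numerically: 6/5 ≈ 1.20000.
Is 6/5 < 1? NO.
Since the bound 6/5 is ≥ 1, the union bound is uninformative here; it does NOT by itself certify existence.

7·p = 6/5 ≈ 1.20000; existence NOT certified by the union bound.


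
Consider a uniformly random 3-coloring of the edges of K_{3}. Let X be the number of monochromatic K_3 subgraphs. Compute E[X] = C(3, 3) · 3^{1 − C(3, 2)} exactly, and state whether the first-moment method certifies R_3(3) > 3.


E[X] = C(3, 3) · 3^{1 − 3} = 1 · 3^{−2} = 1/9.
As a reduced fraction: E[X] = 1/9 ≈ 0.111111.
Is E[X] < 1? YES.
Since E[X] < 1, there exists a 3-coloring of K_{3} with no monochromatic K_3; hence R_3(3) > 3.

E[X] = 1/9 ≈ 0.111111; E[X] < 1, so R_3(3) > 3.


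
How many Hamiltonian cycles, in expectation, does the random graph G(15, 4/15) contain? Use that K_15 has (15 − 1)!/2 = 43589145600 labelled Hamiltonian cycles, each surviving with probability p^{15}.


K_15 has (15 − 1)!/2 = 43589145600 labelled Hamiltonian cycles.
For each such Hamiltonian cycle H, let X_H = 1 if all 15 edges of H are present in G. Then P[X_H = 1] = p^{15} = (4/15)^{15} = 1073741824/437893890380859375.
By linearity: E[X] = Σ_H E[X_H] = 43589145600 · p^{15} = 43589145600 · 1073741824/437893890380859375 = 7704277975826432/72081298828125.
Numerically: E[X] ≈ 106.883.

E[X] = 43589145600 · (4/15)^{15} = 7704277975826432/72081298828125 ≈ 106.883.


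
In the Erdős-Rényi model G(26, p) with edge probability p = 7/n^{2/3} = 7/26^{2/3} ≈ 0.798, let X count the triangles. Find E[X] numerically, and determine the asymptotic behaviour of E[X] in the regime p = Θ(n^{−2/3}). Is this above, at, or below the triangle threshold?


Number of potential triangles: C(26, 3) = 2600.
Each occurs with probability p³ ≈ (0.798)³ ≈ 5.07396e-01.
By linearity: E[X] = C(26, 3)·p³ ≈ 2600 · 5.07396e-01 ≈ 1319.231.
Since α = 2/3 < 1, p = c/n^{2/3} ≫ 1/n is above the triangle threshold p ~ 1/n. Asymptotically E[X] ~ (c³/6)·n^{3(1−α)} = (7³/6)·n^{1} → ∞; triangles are abundant w.h.p.

E[X] ≈ 1319.231; in regime p = Θ(1/n^{2/3}) E[X] diverges (above the triangle threshold p ~ 1/n).


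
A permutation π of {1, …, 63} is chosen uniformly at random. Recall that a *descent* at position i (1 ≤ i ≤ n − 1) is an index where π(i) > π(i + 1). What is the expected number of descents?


Write X = Σ X_I over i = 1, …, 62, with X_I the indicator of one descent.
There are 62 indicators.
For each fixed i, the pair (π(i), π(i+1)) is a uniformly random ordered pair of distinct values from {1, …, 63}; by symmetry P[π(i) > π(i+1)] = 1/2.
By linearity: E[X] = 62 · (1/2) = (63 − 1) · (1/2) = 31 ≈ 31.000000.

E[X] = 31 = 31.000000.


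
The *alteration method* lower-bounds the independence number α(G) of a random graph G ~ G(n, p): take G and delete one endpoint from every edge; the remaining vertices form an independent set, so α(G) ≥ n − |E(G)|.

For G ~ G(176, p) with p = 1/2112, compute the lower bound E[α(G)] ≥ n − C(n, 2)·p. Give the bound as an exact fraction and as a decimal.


E[|E(G)|] = C(176, 2)·p = 15400 · (1/2112) = 175/24.
E[α(G)] ≥ n − E[|E(G)|] = 176 − 175/24 = 4049/24.
Numerically: ≈ 168.7083.
(This is only a lower bound; the true E[α(G)] may be larger.)

E[α(G)] ≥ 4049/24 ≈ 168.7083.


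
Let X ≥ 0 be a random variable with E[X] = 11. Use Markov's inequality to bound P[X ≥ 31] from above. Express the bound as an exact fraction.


μ = E[X] = 11, a = 31.
Markov: P[X ≥ 31] ≤ μ/a = (11)/31 = 11/31.
Numerically: ≈ 0.354839.
(Since a = 31 > μ = 11.000000, the bound 11/31 is < 1 and informative.)

P[X ≥ 31] ≤ 11/31 ≈ 0.354839.


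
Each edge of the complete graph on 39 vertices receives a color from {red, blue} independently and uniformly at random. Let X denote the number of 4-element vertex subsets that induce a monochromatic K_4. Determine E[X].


Let X = Σ_S X_S over the C(39, 4) = 82251 subsets S of size 4, where X_S = 1 if the K_4 on S is monochromatic.
For a fixed S, the K_4 on S has C(4, 2) = 6 edges. P[all 6 edges red] = (1/2)^6, and likewise for blue, so P[monochromatic] = 2·(1/2)^6 = 2^{1 − 6} = 1/32.
By linearity: E[X] = C(39, 4) · 2^{1 − 6} = 82251 · 1/32 = 82251/32.
Numerically: E[X] ≈ 2570.343750.

E[X] = C(39,4)·2^(1−C(4,2)) = 82251/32 ≈ 2570.343750.


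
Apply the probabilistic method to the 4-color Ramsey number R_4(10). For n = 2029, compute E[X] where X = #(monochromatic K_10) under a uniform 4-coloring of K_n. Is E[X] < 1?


E[X] = C(2029, 10) · 4^{1 − 45} = 318720800295355682059574310 · 4^{−44} = 318720800295355682059574310/309485009821345068724781056.
As a reduced fraction: E[X] = 159360400147677841029787155/154742504910672534362390528 ≈ 1.030.
Is E[X] < 1? NO.
Since E[X] ≥ 1, the first-moment bound is inconclusive at n = 2029; it does NOT by itself certify R_4(10) > 2029.

E[X] = 159360400147677841029787155/154742504910672534362390528 ≈ 1.030; E[X] ≥ 1; first-moment method inconclusive here.


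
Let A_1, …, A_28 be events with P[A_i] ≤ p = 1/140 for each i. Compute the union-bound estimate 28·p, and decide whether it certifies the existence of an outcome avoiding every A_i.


Union bound: P[∪_{i=1}^{28} A_i] ≤ Σ_i P[A_i] ≤ 28·p = 28·(1/140) = 1/5.
Numerically: 1/5 ≈ 0.2000.
Is 1/5 < 1? YES.
Since P[∪ A_i] ≤ 1/5 < 1, the complement has P[∩ A_i^c] ≥ 1 − 1/5 = 4/5 > 0, so some outcome avoids every A_i.

28·p = 1/5 ≈ 0.2000; existence CERTIFIED by the union bound.


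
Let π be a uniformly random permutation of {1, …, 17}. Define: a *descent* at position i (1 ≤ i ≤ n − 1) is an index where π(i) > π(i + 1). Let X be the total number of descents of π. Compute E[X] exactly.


Write X = Σ X_I over i = 1, …, 16, with X_I the indicator of one descent.
There are 16 indicators.
For each fixed i, the pair (π(i), π(i+1)) is a uniformly random ordered pair of distinct values from {1, …, 17}; by symmetry P[π(i) > π(i+1)] = 1/2.
By linearity: E[X] = 16 · (1/2) = (17 − 1) · (1/2) = 8 ≈ 8.0000.

E[X] = 8 = 8.0000.


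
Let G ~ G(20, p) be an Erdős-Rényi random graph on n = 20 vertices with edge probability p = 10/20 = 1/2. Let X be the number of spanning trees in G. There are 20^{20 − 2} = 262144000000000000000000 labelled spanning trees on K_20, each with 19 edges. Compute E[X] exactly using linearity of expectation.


K_20 has 20^{20 − 2} = 262144000000000000000000 labelled spanning trees.
For each such spanning tree H, let X_H = 1 if all 19 edges of H are present in G. Then P[X_H = 1] = p^{19} = (1/2)^{19} = 1/524288.
Summing the indicators: E[X] = Σ_H E[X_H] = 262144000000000000000000 · p^{19} = 262144000000000000000000 · 1/524288 = 500000000000000000.
Numerically: E[X] ≈ 5e+17.

E[X] = 262144000000000000000000 · (1/2)^{19} = 500000000000000000 ≈ 5e+17.


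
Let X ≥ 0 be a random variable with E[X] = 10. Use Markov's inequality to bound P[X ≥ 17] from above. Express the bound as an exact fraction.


μ = E[X] = 10, a = 17.
Markov: P[X ≥ 17] ≤ μ/a = (10)/17 = 10/17.
Numerically: ≈ 0.58824.
(Since a = 17 > μ = 10.00000, the bound 10/17 is < 1 and informative.)

P[X ≥ 17] ≤ 10/17 ≈ 0.58824.


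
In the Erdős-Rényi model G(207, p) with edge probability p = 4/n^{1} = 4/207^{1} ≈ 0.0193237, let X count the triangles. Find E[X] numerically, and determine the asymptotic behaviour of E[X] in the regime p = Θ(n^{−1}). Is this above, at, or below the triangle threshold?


Number of potential triangles: C(207, 3) = 1456935.
Each occurs with probability p³ ≈ (0.0193237)³ ≈ 7.21554165e-06.
By linearity: E[X] = C(207, 3)·p³ ≈ 1456935 · 7.21554165e-06 ≈ 10.512575.
Here α = 1, so p = 4/n is exactly at the triangle threshold p ~ 1/n. Asymptotically E[X] → c³/6 = 4³/6 = 32/3 ≈ 10.666667, a bounded constant. In this regime the triangle count is asymptotically Poisson(c³/6).

E[X] ≈ 10.512575; in regime p = Θ(1/n^{1}) E[X] stays bounded (at the triangle threshold p ~ 1/n).


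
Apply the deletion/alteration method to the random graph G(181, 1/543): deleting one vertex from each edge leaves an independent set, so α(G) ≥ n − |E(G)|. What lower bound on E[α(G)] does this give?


E[|E(G)|] = C(181, 2)·p = 16290 · (1/543) = 30.
E[α(G)] ≥ n − E[|E(G)|] = 181 − 30 = 151.
Numerically: ≈ 151.00000.
(This is only a lower bound; the true E[α(G)] may be larger.)

E[α(G)] ≥ 151 ≈ 151.00000.


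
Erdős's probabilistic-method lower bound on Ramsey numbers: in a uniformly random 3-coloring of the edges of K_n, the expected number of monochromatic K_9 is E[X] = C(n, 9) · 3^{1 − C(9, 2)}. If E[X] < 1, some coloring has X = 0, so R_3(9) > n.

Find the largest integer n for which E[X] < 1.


We need C(n, 9) · 3^{1 − 36} < 1, i.e. C(n, 9) < 3^{36 − 1} = 50031545098999707.
Check values of n near the boundary:
  n = 298: C(298, 9) = 45207677551849890; 45207677551849890 < 50031545098999707? YES
  n = 299: C(299, 9) = 46610674441390059; 46610674441390059 < 50031545098999707? YES
  n = 300: C(300, 9) = 48052241692154700; 48052241692154700 < 50031545098999707? YES
  n = 301: C(301, 9) = 49533303936090975; 49533303936090975 < 50031545098999707? YES
  n = 302: C(302, 9) = 51054804739588650; 51054804739588650 < 50031545098999707? NO
  n = 303: C(303, 9) = 52617706925494425; 52617706925494425 < 50031545098999707? NO
The largest n with C(n, 9) < 50031545098999707 is n = 301 (where E[X] = 16511101312030325/16677181699666569 ≈ 0.99004). Hence R_3(9) > 301, i.e. R_3(9) ≥ 302.

Largest n = 301; hence R_3(9) > 301.


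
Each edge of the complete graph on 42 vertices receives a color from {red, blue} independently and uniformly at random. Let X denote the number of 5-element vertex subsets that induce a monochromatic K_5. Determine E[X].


Let X = Σ_S X_S over the C(42, 5) = 850668 subsets S of size 5, where X_S = 1 if the K_5 on S is monochromatic.
For a fixed S, the K_5 on S has C(5, 2) = 10 edges. P[all 10 edges red] = (1/2)^10, and likewise for blue, so P[monochromatic] = 2·(1/2)^10 = 2^{1 − 10} = 1/512.
By linearity: E[X] = C(42, 5) · 2^{1 − 10} = 850668 · 1/512 = 212667/128.
Numerically: E[X] ≈ 1661.4609.

E[X] = C(42,5)·2^(1−C(5,2)) = 212667/128 ≈ 1661.4609.


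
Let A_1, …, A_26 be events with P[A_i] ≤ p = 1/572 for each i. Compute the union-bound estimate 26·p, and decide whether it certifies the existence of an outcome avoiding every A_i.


Union bound: P[∪_{i=1}^{26} A_i] ≤ Σ_i P[A_i] ≤ 26·p = 26·(1/572) = 1/22.
Numerically: 1/22 ≈ 0.0455.
Is 1/22 < 1? YES.
Since P[∪ A_i] ≤ 1/22 < 1, the complement has P[∩ A_i^c] ≥ 1 − 1/22 = 21/22 > 0, so some outcome avoids every A_i.

26·p = 1/22 ≈ 0.0455; existence CERTIFIED by the union bound.


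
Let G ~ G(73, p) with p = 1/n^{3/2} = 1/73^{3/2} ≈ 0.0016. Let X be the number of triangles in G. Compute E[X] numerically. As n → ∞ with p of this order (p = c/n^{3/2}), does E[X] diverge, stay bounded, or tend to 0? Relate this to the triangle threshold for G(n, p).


Number of potential triangles: C(73, 3) = 62196.
Each occurs with probability p³ ≈ (0.0016)³ ≈ 4.12142e-09.
By linearity: E[X] = C(73, 3)·p³ ≈ 62196 · 4.12142e-09 ≈ 0.000.
Since α = 3/2 > 1, p = c/n^{3/2} = o(1/n) is below the triangle threshold p ~ 1/n. Asymptotically E[X] ~ (c³/6)·n^{3(1−α)} = (1³/6)·n^{-1.5} → 0, so by Markov's inequality G has no triangles w.h.p.

E[X] ≈ 0.000; in regime p = Θ(1/n^{3/2}) E[X] tends to 0 (below the triangle threshold p ~ 1/n).


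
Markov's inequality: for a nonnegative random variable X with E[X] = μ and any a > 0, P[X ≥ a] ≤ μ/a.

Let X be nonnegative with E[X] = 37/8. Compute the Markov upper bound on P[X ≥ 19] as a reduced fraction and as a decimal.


μ = E[X] = 37/8, a = 19.
Markov: P[X ≥ 19] ≤ μ/a = (37/8)/19 = 37/152.
Numerically: ≈ 0.2434.
(Since a = 19 > μ = 4.6250, the bound 37/152 is < 1 and informative.)

P[X ≥ 19] ≤ 37/152 ≈ 0.2434.
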